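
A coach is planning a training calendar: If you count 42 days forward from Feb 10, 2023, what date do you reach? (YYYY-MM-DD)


Start: 2023-02-10
Adding 42 days
Days remaining in February: 18
After February: 24 days still to add
March 2023 has 31 days, need 24
Result: 2023-03-24

2023-03-24


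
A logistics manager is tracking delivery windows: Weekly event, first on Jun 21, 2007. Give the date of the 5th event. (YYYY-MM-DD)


First occurrence: 2007-06-21 (occurrence 1)
Each occurrence is 7 days after the previous.
Occurrence 5 is 4 weeks after the first.
4 weeks = 28 days
2007-06-21 + 28 days = 2007-07-19

2007-07-19


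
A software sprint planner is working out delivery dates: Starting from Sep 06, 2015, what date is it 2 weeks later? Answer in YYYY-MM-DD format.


Start: 2015-09-06
Weeks to add: 2
Convert to days: 2 x 7 = 14 days
Add 14 days to 2015-09-06
Result: 2015-09-20

2015-09-20


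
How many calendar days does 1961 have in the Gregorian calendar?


Year: 1961
Check leap year rules:
Divisible by 4? No
1961 is not a leap year
Days: 365

365


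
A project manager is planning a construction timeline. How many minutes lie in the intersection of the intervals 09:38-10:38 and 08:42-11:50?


Interval A: [578, 638] minutes from midnight
Interval B: [522, 710] minutes from midnight
Overlap start = max(578, 522) = 578
Overlap end = min(638, 710) = 638
Overlap = 638 - 578 = 60 minutes

60


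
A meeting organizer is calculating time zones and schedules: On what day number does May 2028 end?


Month: May
Year: 2028
May is a 31-day month
Total: 31 days

31


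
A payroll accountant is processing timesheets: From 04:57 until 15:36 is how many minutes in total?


Start time: 04:57 = 297 minutes from midnight
End time: 15:36 = 936 minutes from midnight
Difference: 936 - 297 = 639 minutes
That is 10 hours and 39 minutes

639


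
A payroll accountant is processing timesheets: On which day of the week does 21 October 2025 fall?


Date: 2025-10-21
January 1, 2025 is a Wednesday
Day of year: 294
Offset from Jan 1: 293 days
293 mod 7 = 6
Result: Tuesday

Tuesday


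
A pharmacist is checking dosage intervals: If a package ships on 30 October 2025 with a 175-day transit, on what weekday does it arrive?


Start: 2025-10-30 (Thursday)
Step 1 - find target date: add 175 days
  2025-10-30 + 175 days = 2026-04-23
Step 2 - day of week:
  175 mod 7 = 0
  Thursday + 0 days -> Thursday
Result: Thursday (2026-04-23)

Thursday


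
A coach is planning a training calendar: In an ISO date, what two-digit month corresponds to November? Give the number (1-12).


Calendar month order:
10. October
11. November <--
12. December
November is month number 11

11


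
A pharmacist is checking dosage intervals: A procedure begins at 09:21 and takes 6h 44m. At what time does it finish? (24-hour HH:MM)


Start time: 09:21
Adding: 6 hours 44 minutes
Minutes: 21 + 44 = 65
Minute overflow: 65 >= 60, so carry 1 hour, minutes = 5
Hours: 9 + 6 + 1 = 16
Result: 16:05

16:05


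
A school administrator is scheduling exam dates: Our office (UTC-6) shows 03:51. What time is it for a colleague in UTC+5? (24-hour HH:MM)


Local time: 03:51 at UTC-6 (offset -6h)
Target zone: UTC+5 (offset 5h)
Difference: 5 - (-6) = 11 hours
Calculation: 3 + (11) = 14
Result: 14:51

14:51


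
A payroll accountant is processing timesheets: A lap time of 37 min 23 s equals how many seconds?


Minutes: 37
Seconds: 23
Convert minutes to seconds: 37 x 60 = 2220
Add remaining seconds: 2220 + 23 = 2243

2243


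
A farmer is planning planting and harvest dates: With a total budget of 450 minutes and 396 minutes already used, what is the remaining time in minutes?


Total budget: 450 minutes
Time used: 396 minutes
Remaining: 450 - 396 = 54 minutes
Percent used: 88.0%
Percent remaining: 12.0%

54


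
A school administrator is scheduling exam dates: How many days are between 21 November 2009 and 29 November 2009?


Start date: 2009-11-21
End date: 2009-11-29
Nov 2009: +8 days
Total: 8 days

8


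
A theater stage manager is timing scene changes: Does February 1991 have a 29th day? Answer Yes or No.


Year: 1991
Divisible by 4? 1991 / 4 = 497.75 -> No
Not divisible by 4, so NOT a leap year

No


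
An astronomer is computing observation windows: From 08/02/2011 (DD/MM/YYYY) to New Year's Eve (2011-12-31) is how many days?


Start: February 08, 2011
End: December 31, 2011
Days left in February: 20
March: 31
April: 30
May: 31
June: 30
... plus remaining months
Sum of remaining months: 306
Total: 20 + 306 = 326

326


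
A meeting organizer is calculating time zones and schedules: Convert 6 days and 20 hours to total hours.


Days: 6
Extra hours: 20
Hours per day: 24
Days to hours: 6 x 24 = 144
Total: 144 + 20 = 164

164


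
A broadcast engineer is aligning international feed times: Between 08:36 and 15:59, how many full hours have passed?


Start: 08:36
End: 15:59
Hour difference: 15 - 8 = 7 hours
Minute difference: 59 - 36 = 23 minutes
Total minutes: 443
Complete hours: 443 / 60 = 7 (remainder 23)

7


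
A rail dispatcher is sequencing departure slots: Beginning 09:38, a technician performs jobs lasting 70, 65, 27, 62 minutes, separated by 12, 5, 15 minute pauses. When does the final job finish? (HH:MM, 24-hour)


Start: 09:38 = 578 min from midnight
  after task 1 (70 min): 10:48
  after break (12 min): 11:00
  after task 2 (65 min): 12:05
  after break (5 min): 12:10
  after task 3 (27 min): 12:37
  after break (15 min): 12:52
  after task 4 (62 min): 13:54
Total elapsed: 256 minutes
End time: 13:54

13:54


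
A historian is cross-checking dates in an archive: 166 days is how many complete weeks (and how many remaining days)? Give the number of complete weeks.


Total days: 166
Days per week: 7
Division: 166 / 7 = 23 remainder 5
Complete weeks: 23
Remaining days: 5

23


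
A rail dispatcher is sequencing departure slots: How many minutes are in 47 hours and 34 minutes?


Hours: 47
Minutes: 34
Convert hours to minutes: 47 x 60 = 2820
Add remaining minutes: 2820 + 34 = 2854

2854


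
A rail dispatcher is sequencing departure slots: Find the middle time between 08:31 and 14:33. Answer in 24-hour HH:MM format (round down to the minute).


Start time: 08:31 = 511 minutes from midnight
End time: 14:33 = 873 minutes from midnight
Sum: 511 + 873 = 1384
Midpoint: 1384 / 2 = 692 minutes
Convert: 692 / 60 = 11 hours, 32 minutes
Result: 11:32

11:32


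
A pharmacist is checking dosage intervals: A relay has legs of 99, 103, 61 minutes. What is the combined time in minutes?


Durations: 99, 103, 61
Running sum: 99
+ 103 = 202
+ 61 = 263
Total duration: 263 minutes
That is 4 hours and 23 minutes

263


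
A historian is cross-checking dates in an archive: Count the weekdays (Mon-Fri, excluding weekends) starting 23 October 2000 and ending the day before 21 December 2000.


Start: 2000-10-23 (Monday)
End (exclusive): 2000-12-21 (Thursday)
Total calendar days: 59
Full weeks: 59 // 7 = 8 -> 40 weekdays
Remaining 3 days starting on Monday:
  Mon(w), Tue(w), Wed(w) -> 3 weekdays
Total business days: 40 + 3 = 43

43


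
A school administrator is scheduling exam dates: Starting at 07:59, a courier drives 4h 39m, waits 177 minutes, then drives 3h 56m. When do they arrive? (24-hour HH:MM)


Depart: 07:59
Leg 1: +279 min -> 12:38
Layover: +177 min -> 15:35
Leg 2: +236 min -> 19:31
Total travel: 692 minutes = 11h 32m
Arrival: 19:31

19:31


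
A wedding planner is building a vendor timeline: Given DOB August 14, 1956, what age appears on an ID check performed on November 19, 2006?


Birth: 1956-08-14
Reference: 2006-11-19
Year difference: 2006 - 1956 = 50
Has birthday (08-14) occurred by 11-19? Yes
Age in full years: 50

50


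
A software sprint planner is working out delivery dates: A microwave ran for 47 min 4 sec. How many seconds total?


Minutes: 47
Extra seconds: 4
Seconds per minute: 60
Minutes to seconds: 47 x 60 = 2820
Total: 2820 + 4 = 2824

2824


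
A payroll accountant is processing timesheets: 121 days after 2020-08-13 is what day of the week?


Start: 2020-08-13 (Thursday)
Step 1 - find target date: add 121 days
  2020-08-13 + 121 days = 2020-12-12
Step 2 - day of week:
  121 mod 7 = 2
  Thursday + 2 days -> Saturday
Result: Saturday (2020-12-12)

Saturday


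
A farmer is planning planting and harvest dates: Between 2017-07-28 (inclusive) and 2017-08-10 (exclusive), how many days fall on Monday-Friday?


Start: 2017-07-28 (Friday)
End (exclusive): 2017-08-10 (Thursday)
Total calendar days: 13
Full weeks: 13 // 7 = 1 -> 5 weekdays
Remaining 6 days starting on Friday:
  Fri(w), Sat(-), Sun(-), Mon(w), Tue(w), Wed(w) -> 4 weekdays
Total business days: 5 + 4 = 9

9


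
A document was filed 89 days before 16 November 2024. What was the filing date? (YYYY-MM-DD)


Start: 2024-11-16
Subtracting 89 days
Days already passed in November: 16
After going back through November: 73 more days to subtract
October 2024: 31 days, 42 remaining
September 2024: 30 days, 12 remaining
August 2024 has 31 days, need 12
Result: 2024-08-19

2024-08-19


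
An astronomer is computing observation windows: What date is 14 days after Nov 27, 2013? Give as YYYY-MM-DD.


Start: 2013-11-27
Adding 14 days
Days remaining in November: 3
After November: 11 days still to add
December 2013 has 31 days, need 11
Result: 2013-12-11

2013-12-11


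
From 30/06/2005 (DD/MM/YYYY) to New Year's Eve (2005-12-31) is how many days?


Start: June 30, 2005
End: December 31, 2005
Days left in June: 0
July: 31
August: 31
September: 30
October: 31
... plus remaining months
Sum of remaining months: 184
Total: 0 + 184 = 184

184


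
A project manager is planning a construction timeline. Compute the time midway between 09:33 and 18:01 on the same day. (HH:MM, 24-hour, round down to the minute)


Start time: 09:33 = 573 minutes from midnight
End time: 18:01 = 1081 minutes from midnight
Sum: 573 + 1081 = 1654
Midpoint: 1654 / 2 = 827 minutes
Convert: 827 / 60 = 13 hours, 47 minutes
Result: 13:47

13:47


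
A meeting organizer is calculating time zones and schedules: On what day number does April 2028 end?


Month: April
Year: 2028
April is a 30-day month
Total: 30 days

30


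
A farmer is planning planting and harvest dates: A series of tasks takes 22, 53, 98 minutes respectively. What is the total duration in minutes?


Durations: 22, 53, 98
Running sum: 22
+ 53 = 75
+ 98 = 173
Total duration: 173 minutes
That is 2 hours and 53 minutes

173


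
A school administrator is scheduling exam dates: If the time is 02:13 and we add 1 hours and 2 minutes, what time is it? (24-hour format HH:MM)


Start time: 02:13
Adding: 1 hours 2 minutes
Minutes: 13 + 2 = 15
Hours: 2 + 1 + 0 = 3
Result: 03:15

03:15


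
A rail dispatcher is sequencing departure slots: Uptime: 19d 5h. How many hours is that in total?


Days: 19
Extra hours: 5
Hours per day: 24
Days to hours: 19 x 24 = 456
Total: 456 + 5 = 461

461


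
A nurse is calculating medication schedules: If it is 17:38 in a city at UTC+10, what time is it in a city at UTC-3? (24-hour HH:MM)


Local time: 17:38 at UTC+10 (offset 10h)
Target zone: UTC-3 (offset -3h)
Difference: -3 - (10) = -13 hours
Calculation: 17 + (-13) = 4
Result: 04:38

04:38


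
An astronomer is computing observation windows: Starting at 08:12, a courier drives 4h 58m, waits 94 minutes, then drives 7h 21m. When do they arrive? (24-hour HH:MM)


Depart: 08:12
Leg 1: +298 min -> 13:10
Layover: +94 min -> 14:44
Leg 2: +441 min -> 22:05
Total travel: 833 minutes = 13h 53m
Arrival: 22:05

22:05


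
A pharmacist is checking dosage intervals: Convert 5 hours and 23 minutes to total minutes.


Hours: 5
Minutes: 23
Convert hours to minutes: 5 x 60 = 300
Add remaining minutes: 300 + 23 = 323

323


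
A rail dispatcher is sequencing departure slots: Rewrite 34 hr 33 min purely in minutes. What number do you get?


Hours: 34
Extra minutes: 33
Minutes per hour: 60
Hours to minutes: 34 x 60 = 2040
Total: 2040 + 33 = 2073

2073


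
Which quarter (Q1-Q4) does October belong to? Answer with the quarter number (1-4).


Month: October (month 10)
Q1: January-March (months 1-3)
Q2: April-June (months 4-6)
Q3: July-September (months 7-9)
Q4: October-December (months 10-12)
Month 10 falls in Q4

4


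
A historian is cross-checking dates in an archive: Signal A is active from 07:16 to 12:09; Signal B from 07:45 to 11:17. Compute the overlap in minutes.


Interval A: [436, 729] minutes from midnight
Interval B: [465, 677] minutes from midnight
Overlap start = max(436, 465) = 465
Overlap end = min(729, 677) = 677
Overlap = 677 - 465 = 212 minutes

212


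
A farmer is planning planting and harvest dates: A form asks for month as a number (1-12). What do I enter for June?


Calendar month order:
5. May
6. June <--
7. July
June is month number 6

6


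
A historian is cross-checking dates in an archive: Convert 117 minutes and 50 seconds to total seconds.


Minutes: 117
Extra seconds: 50
Seconds per minute: 60
Minutes to seconds: 117 x 60 = 7020
Total: 7020 + 50 = 7070

7070


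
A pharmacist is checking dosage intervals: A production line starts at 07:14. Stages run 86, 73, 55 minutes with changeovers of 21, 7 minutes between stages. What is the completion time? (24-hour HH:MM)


Start: 07:14 = 434 min from midnight
  after task 1 (86 min): 08:40
  after break (21 min): 09:01
  after task 2 (73 min): 10:14
  after break (7 min): 10:21
  after task 3 (55 min): 11:16
Total elapsed: 242 minutes
End time: 11:16

11:16


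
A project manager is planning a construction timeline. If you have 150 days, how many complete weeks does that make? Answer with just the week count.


Total days: 150
Days per week: 7
Division: 150 / 7 = 21 remainder 3
Complete weeks: 21
Remaining days: 3

21


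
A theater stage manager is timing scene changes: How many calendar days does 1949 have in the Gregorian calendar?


Year: 1949
Check leap year rules:
Divisible by 4? No
1949 is not a leap year
Days: 365

365


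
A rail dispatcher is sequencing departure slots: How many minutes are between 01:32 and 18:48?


Start time: 01:32 = 92 minutes from midnight
End time: 18:48 = 1128 minutes from midnight
Difference: 1128 - 92 = 1036 minutes
That is 17 hours and 16 minutes

1036


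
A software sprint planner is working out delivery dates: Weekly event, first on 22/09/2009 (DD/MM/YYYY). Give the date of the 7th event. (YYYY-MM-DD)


First occurrence: 2009-09-22 (occurrence 1)
Each occurrence is 7 days after the previous.
Occurrence 7 is 6 weeks after the first.
6 weeks = 42 days
2009-09-22 + 42 days = 2009-11-03

2009-11-03


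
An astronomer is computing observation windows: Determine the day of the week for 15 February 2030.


Date: 2030-02-15
January 1, 2030 is a Tuesday
Day of year: 46
Offset from Jan 1: 45 days
45 mod 7 = 3
Result: Friday

Friday


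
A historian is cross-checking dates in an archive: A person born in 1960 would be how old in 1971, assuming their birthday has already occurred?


Birth year: 1960
Current year: 1971
Age = current year - birth year
Age = 1971 - 1960 = 11

11


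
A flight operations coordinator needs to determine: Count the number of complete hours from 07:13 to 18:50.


Start: 07:13
End: 18:50
Hour difference: 18 - 7 = 11 hours
Minute difference: 50 - 13 = 37 minutes
Total minutes: 697
Complete hours: 697 / 60 = 11 (remainder 37)

11


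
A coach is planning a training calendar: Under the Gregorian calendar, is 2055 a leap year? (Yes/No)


Year: 2055
Divisible by 4? 2055 / 4 = 513.75 -> No
Not divisible by 4, so NOT a leap year

No


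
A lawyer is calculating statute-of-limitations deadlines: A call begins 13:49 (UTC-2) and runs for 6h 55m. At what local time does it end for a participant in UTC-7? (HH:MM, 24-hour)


Start: 13:49 in UTC-2
Step 1 - add duration:
  minutes: 49 + 55 = 104 (carry 1h)
  hours: 13 + 6 + 1 = 20
  end in UTC-2: 20:44
Step 2 - convert UTC-2 -> UTC-7:
  offset difference: -7 - (-2) = -5 hours
  20 + (-5) = 15 -> mod 24 = 15
Result: 15:44 in UTC-7

15:44


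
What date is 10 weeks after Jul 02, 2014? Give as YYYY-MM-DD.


Start: 2014-07-02
Weeks to add: 10
Convert to days: 10 x 7 = 70 days
Add 70 days to 2014-07-02
Result: 2014-09-10

2014-09-10


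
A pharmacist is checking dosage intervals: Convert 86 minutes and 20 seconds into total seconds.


Minutes: 86
Seconds: 20
Convert minutes to seconds: 86 x 60 = 5160
Add remaining seconds: 5160 + 20 = 5180

5180


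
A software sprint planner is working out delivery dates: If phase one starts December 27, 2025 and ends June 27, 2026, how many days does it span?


Start date: 2025-12-27
End date: 2026-06-27
Dec 2025: +5 days
Jan 2026: +31 days
Feb 2026: +28 days
... (4 more months)
Total: 182 days

182


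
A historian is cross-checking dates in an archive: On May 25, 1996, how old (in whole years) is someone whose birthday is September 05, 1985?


Birth: 1985-09-05
Reference: 1996-05-25
Year difference: 1996 - 1985 = 11
Has birthday (09-05) occurred by 05-25? No
Birthday not yet reached this year -> subtract 1
Age in full years: 10

10


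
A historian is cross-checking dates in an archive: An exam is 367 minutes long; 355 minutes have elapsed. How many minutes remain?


Total budget: 367 minutes
Time used: 355 minutes
Remaining: 367 - 355 = 12 minutes
Percent used: 96.7%
Percent remaining: 3.3%

12


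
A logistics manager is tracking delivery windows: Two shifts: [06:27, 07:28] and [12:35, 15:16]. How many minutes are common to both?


Interval A: [387, 448] minutes from midnight
Interval B: [755, 916] minutes from midnight
Overlap start = max(387, 755) = 755
Overlap end = min(448, 916) = 448
End <= start, so the intervals do not overlap: 0 minutes

0


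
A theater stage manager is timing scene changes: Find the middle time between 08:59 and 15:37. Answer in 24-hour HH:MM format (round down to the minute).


Start time: 08:59 = 539 minutes from midnight
End time: 15:37 = 937 minutes from midnight
Sum: 539 + 937 = 1476
Midpoint: 1476 / 2 = 738 minutes
Convert: 738 / 60 = 12 hours, 18 minutes
Result: 12:18

12:18


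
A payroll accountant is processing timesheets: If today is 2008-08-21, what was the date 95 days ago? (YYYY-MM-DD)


Start: 2008-08-21
Subtracting 95 days
Days already passed in August: 21
After going back through August: 74 more days to subtract
July 2008: 31 days, 43 remaining
June 2008: 30 days, 13 remaining
May 2008 has 31 days, need 13
Result: 2008-05-18

2008-05-18


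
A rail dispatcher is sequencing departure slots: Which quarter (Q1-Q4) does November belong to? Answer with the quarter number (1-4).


Month: November (month 11)
Q1: January-March (months 1-3)
Q2: April-June (months 4-6)
Q3: July-September (months 7-9)
Q4: October-December (months 10-12)
Month 11 falls in Q4

4


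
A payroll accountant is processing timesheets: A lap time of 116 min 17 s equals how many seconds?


Minutes: 116
Seconds: 17
Convert minutes to seconds: 116 x 60 = 6960
Add remaining seconds: 6960 + 17 = 6977

6977


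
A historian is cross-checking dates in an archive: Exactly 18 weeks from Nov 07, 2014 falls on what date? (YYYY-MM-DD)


Start: 2014-11-07
Weeks to add: 18
Convert to days: 18 x 7 = 126 days
Add 126 days to 2014-11-07
Result: 2015-03-13

2015-03-13


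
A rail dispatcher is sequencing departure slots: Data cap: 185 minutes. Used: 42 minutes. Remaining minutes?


Total budget: 185 minutes
Time used: 42 minutes
Remaining: 185 - 42 = 143 minutes
Percent used: 22.7%
Percent remaining: 77.3%

143


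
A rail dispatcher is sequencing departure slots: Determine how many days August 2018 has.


Month: August
Year: 2018
August is a 31-day month
Total: 31 days

31


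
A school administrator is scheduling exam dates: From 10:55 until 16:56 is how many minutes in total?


Start time: 10:55 = 655 minutes from midnight
End time: 16:56 = 1016 minutes from midnight
Difference: 1016 - 655 = 361 minutes
That is 6 hours and 1 minutes

361


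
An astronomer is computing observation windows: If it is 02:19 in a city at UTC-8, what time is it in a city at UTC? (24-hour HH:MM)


Local time: 02:19 at UTC-8 (offset -8h)
Target zone: UTC (offset 0h)
Difference: 0 - (-8) = 8 hours
Calculation: 2 + (8) = 10
Result: 10:19

10:19


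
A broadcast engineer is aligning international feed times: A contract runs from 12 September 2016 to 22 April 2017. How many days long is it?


Start date: 2016-09-12
End date: 2017-04-22
Sep 2016: +19 days
Oct 2016: +31 days
Nov 2016: +30 days
... (5 more months)
Total: 222 days

222


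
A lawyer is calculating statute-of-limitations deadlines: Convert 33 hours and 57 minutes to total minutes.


Hours: 33
Minutes: 57
Convert hours to minutes: 33 x 60 = 1980
Add remaining minutes: 1980 + 57 = 2037

2037


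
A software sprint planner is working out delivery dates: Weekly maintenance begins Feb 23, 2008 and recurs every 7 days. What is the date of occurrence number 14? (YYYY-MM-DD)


First occurrence: 2008-02-23 (occurrence 1)
Each occurrence is 7 days after the previous.
Occurrence 14 is 13 weeks after the first.
13 weeks = 91 days
2008-02-23 + 91 days = 2008-05-24

2008-05-24


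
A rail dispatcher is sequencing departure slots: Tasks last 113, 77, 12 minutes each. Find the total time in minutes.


Durations: 113, 77, 12
Running sum: 113
+ 77 = 190
+ 12 = 202
Total duration: 202 minutes
That is 3 hours and 22 minutes

202


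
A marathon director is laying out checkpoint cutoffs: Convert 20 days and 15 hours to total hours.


Days: 20
Extra hours: 15
Hours per day: 24
Days to hours: 20 x 24 = 480
Total: 480 + 15 = 495

495


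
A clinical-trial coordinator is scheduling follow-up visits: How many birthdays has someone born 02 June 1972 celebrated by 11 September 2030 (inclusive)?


Birth: 1972-06-02
Reference: 2030-09-11
Year difference: 2030 - 1972 = 58
Has birthday (06-02) occurred by 09-11? Yes
Age in full years: 58

58


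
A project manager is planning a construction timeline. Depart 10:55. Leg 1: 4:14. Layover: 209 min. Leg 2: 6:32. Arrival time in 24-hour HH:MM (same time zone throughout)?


Depart: 10:55
Leg 1: +254 min -> 15:09
Layover: +209 min -> 18:38
Leg 2: +392 min -> 01:10
Total travel: 855 minutes = 14h 15m
Arrival: 01:10

01:10


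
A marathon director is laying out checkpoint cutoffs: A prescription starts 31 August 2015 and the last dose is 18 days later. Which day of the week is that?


Start: 2015-08-31 (Monday)
Step 1 - find target date: add 18 days
  2015-08-31 + 18 days = 2015-09-18
Step 2 - day of week:
  18 mod 7 = 4
  Monday + 4 days -> Friday
Result: Friday (2015-09-18)

Friday


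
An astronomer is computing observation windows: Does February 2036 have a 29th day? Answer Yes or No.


Year: 2036
Divisible by 4? 2036 / 4 = 509.0 -> Yes
Divisible by 100? 2036 / 100 = 20.36 -> No
Divisible by 4 but not 100, so it IS a leap year

Yes


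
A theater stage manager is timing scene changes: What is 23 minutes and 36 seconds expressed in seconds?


Minutes: 23
Extra seconds: 36
Seconds per minute: 60
Minutes to seconds: 23 x 60 = 1380
Total: 1380 + 36 = 1416

1416


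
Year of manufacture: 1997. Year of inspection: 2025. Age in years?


Birth year: 1997
Current year: 2025
Age = current year - birth year
Age = 2025 - 1997 = 28

28


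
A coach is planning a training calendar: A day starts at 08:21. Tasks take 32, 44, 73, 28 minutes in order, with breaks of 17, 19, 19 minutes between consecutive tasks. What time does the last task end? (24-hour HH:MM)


Start: 08:21 = 501 min from midnight
  after task 1 (32 min): 08:53
  after break (17 min): 09:10
  after task 2 (44 min): 09:54
  after break (19 min): 10:13
  after task 3 (73 min): 11:26
  after break (19 min): 11:45
  after task 4 (28 min): 12:13
Total elapsed: 232 minutes
End time: 12:13

12:13


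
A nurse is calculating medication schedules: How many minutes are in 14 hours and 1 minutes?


Hours: 14
Extra minutes: 1
Minutes per hour: 60
Hours to minutes: 14 x 60 = 840
Total: 840 + 1 = 841

841


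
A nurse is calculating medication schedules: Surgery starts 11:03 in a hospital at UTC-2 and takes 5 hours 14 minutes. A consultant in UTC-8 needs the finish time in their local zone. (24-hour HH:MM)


Start: 11:03 in UTC-2
Step 1 - add duration:
  minutes: 3 + 14 = 17
  hours: 11 + 5 + 0 = 16
  end in UTC-2: 16:17
Step 2 - convert UTC-2 -> UTC-8:
  offset difference: -8 - (-2) = -6 hours
  16 + (-6) = 10 -> mod 24 = 10
Result: 10:17 in UTC-8

10:17


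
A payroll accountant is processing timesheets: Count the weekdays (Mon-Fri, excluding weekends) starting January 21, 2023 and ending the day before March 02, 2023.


Start: 2023-01-21 (Saturday)
End (exclusive): 2023-03-02 (Thursday)
Total calendar days: 40
Full weeks: 40 // 7 = 5 -> 25 weekdays
Remaining 5 days starting on Saturday:
  Sat(-), Sun(-), Mon(w), Tue(w), Wed(w) -> 3 weekdays
Total business days: 25 + 3 = 28

28


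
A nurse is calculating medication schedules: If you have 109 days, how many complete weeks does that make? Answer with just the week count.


Total days: 109
Days per week: 7
Division: 109 / 7 = 15 remainder 4
Complete weeks: 15
Remaining days: 4

15


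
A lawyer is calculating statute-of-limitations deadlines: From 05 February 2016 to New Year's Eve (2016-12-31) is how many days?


Start: February 05, 2016
End: December 31, 2016
Days left in February: 24
March: 31
April: 30
May: 31
June: 30
... plus remaining months
Sum of remaining months: 306
Total: 24 + 306 = 330

330


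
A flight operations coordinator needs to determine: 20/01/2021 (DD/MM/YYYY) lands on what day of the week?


Date: 2021-01-20
January 1, 2021 is a Friday
Day of year: 20
Offset from Jan 1: 19 days
19 mod 7 = 5
Result: Wednesday

Wednesday


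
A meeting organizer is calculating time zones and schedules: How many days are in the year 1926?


Year: 1926
Check leap year rules:
Divisible by 4? No
1926 is not a leap year
Days: 365

365


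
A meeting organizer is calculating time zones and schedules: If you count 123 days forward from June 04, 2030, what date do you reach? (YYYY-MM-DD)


Start: 2030-06-04
Adding 123 days
Days remaining in June: 26
After June: 97 days still to add
July 2030: 31 days, 66 remaining
August 2030: 31 days, 35 remaining
September 2030: 30 days, 5 remaining
October 2030 has 31 days, need 5
Result: 2030-10-05

2030-10-05


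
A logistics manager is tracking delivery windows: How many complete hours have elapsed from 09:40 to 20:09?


Start: 09:40
End: 20:09
Hour difference: 20 - 9 = 11 hours
Minute difference: 9 - 40 = -31 minutes
Total minutes: 629
Complete hours: 629 / 60 = 10 (remainder 29)

10


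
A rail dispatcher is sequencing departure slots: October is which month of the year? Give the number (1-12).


Calendar month order:
9. September
10. October <--
11. November
October is month number 10

10


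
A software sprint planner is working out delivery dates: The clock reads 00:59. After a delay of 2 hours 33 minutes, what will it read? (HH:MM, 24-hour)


Start time: 00:59
Adding: 2 hours 33 minutes
Minutes: 59 + 33 = 92
Minute overflow: 92 >= 60, so carry 1 hour, minutes = 32
Hours: 0 + 2 + 1 = 3
Result: 03:32

03:32


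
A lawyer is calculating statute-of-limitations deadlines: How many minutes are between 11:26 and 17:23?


Start time: 11:26 = 686 minutes from midnight
End time: 17:23 = 1043 minutes from midnight
Difference: 1043 - 686 = 357 minutes
That is 5 hours and 57 minutes

357


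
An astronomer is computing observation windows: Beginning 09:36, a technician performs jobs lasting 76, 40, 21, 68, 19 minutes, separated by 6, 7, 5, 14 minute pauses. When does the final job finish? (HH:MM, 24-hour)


Start: 09:36 = 576 min from midnight
  after task 1 (76 min): 10:52
  after break (6 min): 10:58
  after task 2 (40 min): 11:38
  after break (7 min): 11:45
  after task 3 (21 min): 12:06
  after break (5 min): 12:11
  after task 4 (68 min): 13:19
  after break (14 min): 13:33
  after task 5 (19 min): 13:52
Total elapsed: 256 minutes
End time: 13:52

13:52


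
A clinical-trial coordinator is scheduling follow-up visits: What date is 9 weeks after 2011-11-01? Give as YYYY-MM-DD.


Start: 2011-11-01
Weeks to add: 9
Convert to days: 9 x 7 = 63 days
Add 63 days to 2011-11-01
Result: 2012-01-03

2012-01-03


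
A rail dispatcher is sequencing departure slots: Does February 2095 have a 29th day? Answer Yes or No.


Year: 2095
Divisible by 4? 2095 / 4 = 523.75 -> No
Not divisible by 4, so NOT a leap year

No


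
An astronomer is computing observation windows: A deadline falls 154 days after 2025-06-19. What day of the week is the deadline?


Start: 2025-06-19 (Thursday)
Step 1 - find target date: add 154 days
  2025-06-19 + 154 days = 2025-11-20
Step 2 - day of week:
  154 mod 7 = 0
  Thursday + 0 days -> Thursday
Result: Thursday (2025-11-20)

Thursday


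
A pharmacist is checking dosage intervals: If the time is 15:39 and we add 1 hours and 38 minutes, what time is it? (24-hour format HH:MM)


Start time: 15:39
Adding: 1 hours 38 minutes
Minutes: 39 + 38 = 77
Minute overflow: 77 >= 60, so carry 1 hour, minutes = 17
Hours: 15 + 1 + 1 = 17
Result: 17:17

17:17


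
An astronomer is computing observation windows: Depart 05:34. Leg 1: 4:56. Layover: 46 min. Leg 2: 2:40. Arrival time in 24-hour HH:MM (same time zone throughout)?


Depart: 05:34
Leg 1: +296 min -> 10:30
Layover: +46 min -> 11:16
Leg 2: +160 min -> 13:56
Total travel: 502 minutes = 8h 22m
Arrival: 13:56

13:56


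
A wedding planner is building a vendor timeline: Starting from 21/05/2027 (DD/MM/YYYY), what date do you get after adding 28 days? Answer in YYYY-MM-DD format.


Start: 2027-05-21
Adding 28 days
Days remaining in May: 10
After May: 18 days still to add
June 2027 has 30 days, need 18
Result: 2027-06-18

2027-06-18


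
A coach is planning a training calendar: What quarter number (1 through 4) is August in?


Month: August (month 8)
Q1: January-March (months 1-3)
Q2: April-June (months 4-6)
Q3: July-September (months 7-9)
Q4: October-December (months 10-12)
Month 8 falls in Q3

3


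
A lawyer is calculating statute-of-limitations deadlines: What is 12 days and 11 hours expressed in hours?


Days: 12
Extra hours: 11
Hours per day: 24
Days to hours: 12 x 24 = 288
Total: 288 + 11 = 299

299


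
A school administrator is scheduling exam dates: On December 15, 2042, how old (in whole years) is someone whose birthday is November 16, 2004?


Birth: 2004-11-16
Reference: 2042-12-15
Year difference: 2042 - 2004 = 38
Has birthday (11-16) occurred by 12-15? Yes
Age in full years: 38

38


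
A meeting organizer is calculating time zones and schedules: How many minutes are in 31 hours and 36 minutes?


Hours: 31
Extra minutes: 36
Minutes per hour: 60
Hours to minutes: 31 x 60 = 1860
Total: 1860 + 36 = 1896

1896


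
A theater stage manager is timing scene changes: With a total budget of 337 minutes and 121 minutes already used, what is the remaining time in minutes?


Total budget: 337 minutes
Time used: 121 minutes
Remaining: 337 - 121 = 216 minutes
Percent used: 35.9%
Percent remaining: 64.1%

216


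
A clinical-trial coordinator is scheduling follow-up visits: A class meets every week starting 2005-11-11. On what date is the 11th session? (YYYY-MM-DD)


First occurrence: 2005-11-11 (occurrence 1)
Each occurrence is 7 days after the previous.
Occurrence 11 is 10 weeks after the first.
10 weeks = 70 days
2005-11-11 + 70 days = 2006-01-20

2006-01-20


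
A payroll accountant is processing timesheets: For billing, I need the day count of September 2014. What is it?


Month: September
Year: 2014
September is a 30-day month
Total: 30 days

30


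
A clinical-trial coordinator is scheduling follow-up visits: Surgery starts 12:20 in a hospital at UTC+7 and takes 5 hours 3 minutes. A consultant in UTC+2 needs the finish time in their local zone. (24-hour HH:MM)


Start: 12:20 in UTC+7
Step 1 - add duration:
  minutes: 20 + 3 = 23
  hours: 12 + 5 + 0 = 17
  end in UTC+7: 17:23
Step 2 - convert UTC+7 -> UTC+2:
  offset difference: 2 - (7) = -5 hours
  17 + (-5) = 12 -> mod 24 = 12
Result: 12:23 in UTC+2

12:23


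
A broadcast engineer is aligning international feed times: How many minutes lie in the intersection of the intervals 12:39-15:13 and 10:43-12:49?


Interval A: [759, 913] minutes from midnight
Interval B: [643, 769] minutes from midnight
Overlap start = max(759, 643) = 759
Overlap end = min(913, 769) = 769
Overlap = 769 - 759 = 10 minutes

10


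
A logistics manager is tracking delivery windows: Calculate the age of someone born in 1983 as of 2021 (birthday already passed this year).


Birth year: 1983
Current year: 2021
Age = current year - birth year
Age = 2021 - 1983 = 38

38


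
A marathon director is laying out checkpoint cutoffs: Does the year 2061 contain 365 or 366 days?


Year: 2061
Check leap year rules:
Divisible by 4? No
2061 is not a leap year
Days: 365

365


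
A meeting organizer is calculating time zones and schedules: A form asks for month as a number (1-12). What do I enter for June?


Calendar month order:
5. May
6. June <--
7. July
June is month number 6

6


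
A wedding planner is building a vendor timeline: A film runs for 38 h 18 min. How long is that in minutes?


Hours: 38
Minutes: 18
Convert hours to minutes: 38 x 60 = 2280
Add remaining minutes: 2280 + 18 = 2298

2298


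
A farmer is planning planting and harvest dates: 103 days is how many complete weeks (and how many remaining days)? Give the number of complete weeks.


Total days: 103
Days per week: 7
Division: 103 / 7 = 14 remainder 5
Complete weeks: 14
Remaining days: 5

14


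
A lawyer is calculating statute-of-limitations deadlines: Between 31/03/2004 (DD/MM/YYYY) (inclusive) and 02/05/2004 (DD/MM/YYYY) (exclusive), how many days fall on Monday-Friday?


Start: 2004-03-31 (Wednesday)
End (exclusive): 2004-05-02 (Sunday)
Total calendar days: 32
Full weeks: 32 // 7 = 4 -> 20 weekdays
Remaining 4 days starting on Wednesday:
  Wed(w), Thu(w), Fri(w), Sat(-) -> 3 weekdays
Total business days: 20 + 3 = 23

23


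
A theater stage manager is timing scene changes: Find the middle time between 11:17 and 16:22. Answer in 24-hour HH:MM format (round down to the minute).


Start time: 11:17 = 677 minutes from midnight
End time: 16:22 = 982 minutes from midnight
Sum: 677 + 982 = 1659
Midpoint: 1659 / 2 = 829 minutes
Convert: 829 / 60 = 13 hours, 49 minutes
Result: 13:49

13:49


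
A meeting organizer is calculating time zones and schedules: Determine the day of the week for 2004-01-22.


Date: 2004-01-22
January 1, 2004 is a Thursday
Day of year: 22
Offset from Jan 1: 21 days
21 mod 7 = 0
Result: Thursday

Thursday


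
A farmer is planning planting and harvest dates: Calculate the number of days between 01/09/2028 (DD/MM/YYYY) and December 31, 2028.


Start: September 01, 2028
End: December 31, 2028
Days left in September: 29
October: 31
November: 30
December: 31
Sum of remaining months: 92
Total: 29 + 92 = 121

121


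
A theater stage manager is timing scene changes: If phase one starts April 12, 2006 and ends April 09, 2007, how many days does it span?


Start date: 2006-04-12
End date: 2007-04-09
Apr 2006: +19 days
May 2006: +31 days
Jun 2006: +30 days
... (10 more months)
Total: 362 days

362


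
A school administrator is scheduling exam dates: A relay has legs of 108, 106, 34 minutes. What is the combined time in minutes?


Durations: 108, 106, 34
Running sum: 108
+ 106 = 214
+ 34 = 248
Total duration: 248 minutes
That is 4 hours and 8 minutes

248


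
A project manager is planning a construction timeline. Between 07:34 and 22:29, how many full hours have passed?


Start: 07:34
End: 22:29
Hour difference: 22 - 7 = 15 hours
Minute difference: 29 - 34 = -5 minutes
Total minutes: 895
Complete hours: 895 / 60 = 14 (remainder 55)

14


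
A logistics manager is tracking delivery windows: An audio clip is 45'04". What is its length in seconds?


Minutes: 45
Seconds: 4
Convert minutes to seconds: 45 x 60 = 2700
Add remaining seconds: 2700 + 4 = 2704

2704


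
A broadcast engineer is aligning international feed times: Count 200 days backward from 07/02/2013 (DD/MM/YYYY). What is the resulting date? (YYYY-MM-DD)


Start: 2013-02-07
Subtracting 200 days
Days already passed in February: 7
After going back through February: 193 more days to subtract
January 2013: 31 days, 162 remaining
December 2012: 31 days, 131 remaining
November 2012: 30 days, 101 remaining
October 2012: 31 days, 70 remaining
Result: 2012-07-22

2012-07-22


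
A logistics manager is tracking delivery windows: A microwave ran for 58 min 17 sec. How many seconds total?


Minutes: 58
Extra seconds: 17
Seconds per minute: 60
Minutes to seconds: 58 x 60 = 3480
Total: 3480 + 17 = 3497

3497


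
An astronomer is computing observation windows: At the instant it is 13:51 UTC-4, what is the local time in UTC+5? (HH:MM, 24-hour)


Local time: 13:51 at UTC-4 (offset -4h)
Target zone: UTC+5 (offset 5h)
Difference: 5 - (-4) = 9 hours
Calculation: 13 + (9) = 22
Result: 22:51

22:51


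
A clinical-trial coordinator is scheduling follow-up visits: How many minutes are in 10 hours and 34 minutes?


Hours: 10
Extra minutes: 34
Minutes per hour: 60
Hours to minutes: 10 x 60 = 600
Total: 600 + 34 = 634

634


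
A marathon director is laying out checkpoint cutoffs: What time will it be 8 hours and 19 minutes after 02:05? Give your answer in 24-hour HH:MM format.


Start time: 02:05
Adding: 8 hours 19 minutes
Minutes: 5 + 19 = 24
Hours: 2 + 8 + 0 = 10
Result: 10:24

10:24


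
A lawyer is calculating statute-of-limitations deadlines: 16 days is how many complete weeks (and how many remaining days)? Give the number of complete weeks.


Total days: 16
Days per week: 7
Division: 16 / 7 = 2 remainder 2
Complete weeks: 2
Remaining days: 2

2


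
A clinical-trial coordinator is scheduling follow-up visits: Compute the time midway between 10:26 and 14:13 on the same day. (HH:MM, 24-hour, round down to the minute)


Start time: 10:26 = 626 minutes from midnight
End time: 14:13 = 853 minutes from midnight
Sum: 626 + 853 = 1479
Midpoint: 1479 / 2 = 739 minutes
Convert: 739 / 60 = 12 hours, 19 minutes
Result: 12:19

12:19


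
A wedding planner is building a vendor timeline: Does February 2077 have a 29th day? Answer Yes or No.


Year: 2077
Divisible by 4? 2077 / 4 = 519.25 -> No
Not divisible by 4, so NOT a leap year

No


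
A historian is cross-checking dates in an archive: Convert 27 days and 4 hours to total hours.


Days: 27
Extra hours: 4
Hours per day: 24
Days to hours: 27 x 24 = 648
Total: 648 + 4 = 652

652


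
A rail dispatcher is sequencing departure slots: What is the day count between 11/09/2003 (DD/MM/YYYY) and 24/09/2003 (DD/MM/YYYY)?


Start date: 2003-09-11
End date: 2003-09-24
Sep 2003: +13 days
Total: 13 days

13


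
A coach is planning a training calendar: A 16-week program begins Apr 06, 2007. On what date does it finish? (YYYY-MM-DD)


Start: 2007-04-06
Weeks to add: 16
Convert to days: 16 x 7 = 112 days
Add 112 days to 2007-04-06
Result: 2007-07-27

2007-07-27


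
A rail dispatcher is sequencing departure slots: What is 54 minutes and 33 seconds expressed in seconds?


Minutes: 54
Extra seconds: 33
Seconds per minute: 60
Minutes to seconds: 54 x 60 = 3240
Total: 3240 + 33 = 3273

3273


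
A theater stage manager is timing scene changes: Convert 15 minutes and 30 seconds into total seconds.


Minutes: 15
Seconds: 30
Convert minutes to seconds: 15 x 60 = 900
Add remaining seconds: 900 + 30 = 930

930
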